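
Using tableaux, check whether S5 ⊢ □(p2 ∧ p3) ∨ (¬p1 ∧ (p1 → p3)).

No, not valid

Tableau for the negation ¬(□(p2 ∧ p3) ∨ (¬p1 ∧ (p1 → p3))):
1. ¬(□(p2 ∧ p3) ∨ (¬p1 ∧ (p1 → p3))), w0
2. ¬□(p2 ∧ p3), w0   [¬∨-rule on 1]
3. ¬(¬p1 ∧ (p1 → p3)), w0   [¬∨-rule on 1]
4. ¬(p1 → p3), w0   [¬∧-rule on 3 (branches; this branch)]
5. p1, w0   [¬→-rule on 4]
6. ¬p3, w0   [¬→-rule on 4]
7. ¬(p2 ∧ p3), w1   [¬□-rule on 2: fresh world w1, w0Rw1]
8. ¬p3, w1   [¬∧-rule on 7 (branches; this branch)]
Accessibility: w0Rw0, w0Rw1, w1Rw0, w1Rw1
The negation has an open branch (countermodel exists).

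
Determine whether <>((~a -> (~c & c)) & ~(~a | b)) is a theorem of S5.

Not valid

Tableau for the negation ~<>((~a -> (~c & c)) & ~(~a | b)):
1. ~<>((~a -> (~c & c)) & ~(~a | b)), 0
2. ~((~a -> (~c & c)) & ~(~a | b)), 0
3. ~a | b, 0
4. b, 0
Accessibility: 0R0
The negation has an open branch (countermodel exists).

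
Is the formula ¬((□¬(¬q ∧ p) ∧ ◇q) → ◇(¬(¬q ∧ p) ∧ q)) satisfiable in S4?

Unsatisfiable

1. ¬((□¬(¬q ∧ p) ∧ ◇q) → ◇(¬(¬q ∧ p) ∧ q)), w0
2. □¬(¬q ∧ p) ∧ ◇q, w0   [¬→-rule on 1]
3. ¬◇(¬(¬q ∧ p) ∧ q), w0   [¬→-rule on 1]
4. □¬(¬q ∧ p), w0   [∧-rule on 2]
5. ◇q, w0   [∧-rule on 2]
6. ¬(¬(¬q ∧ p) ∧ q), w0   [¬◇-rule on 3 via w0Rw0]
7. ¬(¬q ∧ p), w0   [□-rule on 4 via w0Rw0]
8. ¬q, w0   [¬∧-rule on 6 (branches; this branch)]
9. ¬p, w0   [¬∧-rule on 7 (branches; this branch)]
10. q, w1   [◇-rule on 5: fresh world w1, w0Rw1]
11. ¬(¬(¬q ∧ p) ∧ q), w1   [¬◇-rule on 3 via w0Rw1]
12. ¬(¬q ∧ p), w1   [□-rule on 4 via w0Rw1]
13. ¬q ∧ p, w1   [¬∧-rule on 11 (branches; this branch)]
14. ¬q, w1   [∧-rule on 13]
15. p, w1   [∧-rule on 13]
Accessibility: w0Rw0, w0Rw1, w1Rw1
Branch closes: q and ¬q both at w1.
Every branch closes; the branch above is one of them.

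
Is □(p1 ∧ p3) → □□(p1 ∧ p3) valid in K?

Invalid (countermodel exists)

Tableau for the negation ¬(□(p1 ∧ p3) → □□(p1 ∧ p3)):
1. ¬(□(p1 ∧ p3) → □□(p1 ∧ p3)), u
2. □(p1 ∧ p3), u
3. ¬□□(p1 ∧ p3), u
4. ¬□(p1 ∧ p3), v
5. p1 ∧ p3, v
6. p1, v
7. p3, v
8. ¬(p1 ∧ p3), w
9. ¬p3, w
Accessibility: uRv, vRw
The negation has an open branch (countermodel exists).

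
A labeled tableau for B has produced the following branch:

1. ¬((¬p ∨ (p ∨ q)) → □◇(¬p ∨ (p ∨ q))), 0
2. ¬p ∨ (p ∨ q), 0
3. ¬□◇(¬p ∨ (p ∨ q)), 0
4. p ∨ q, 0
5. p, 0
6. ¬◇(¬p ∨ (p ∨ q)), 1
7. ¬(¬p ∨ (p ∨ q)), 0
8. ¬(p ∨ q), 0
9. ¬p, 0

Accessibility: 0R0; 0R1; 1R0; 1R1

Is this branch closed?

Both p and ¬p appear at 0.

Yes, closed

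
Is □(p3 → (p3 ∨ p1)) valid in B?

Tableau for the negation ¬□(p3 → (p3 ∨ p1)):
1. ¬□(p3 → (p3 ∨ p1)), w0
2. ¬(p3 → (p3 ∨ p1)), w1
3. p3, w1
4. ¬(p3 ∨ p1), w1
5. ¬p3, w1
6. ¬p1, w1
Accessibility: w0Rw0, w0Rw1, w1Rw0, w1Rw1
Branch closes: p3 and ¬p3 both at w1.
Every branch of the negation's tableau closes; the branch above is one of them.

Yes, valid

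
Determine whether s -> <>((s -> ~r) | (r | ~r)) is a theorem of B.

Tableau for the negation ~(s -> <>((s -> ~r) | (r | ~r))):
1. ~(s -> <>((s -> ~r) | (r | ~r))), u
2. s, u   [~->-rule on 1]
3. ~<>((s -> ~r) | (r | ~r)), u   [~->-rule on 1]
4. ~((s -> ~r) | (r | ~r)), u   [~<>-rule on 3 via uRu]
5. ~(s -> ~r), u   [~|-rule on 4]
6. ~(r | ~r), u   [~|-rule on 4]
7. r, u   [~->-rule on 5]
8. ~r, u   [~|-rule on 6]
Accessibility: uRu
Branch closes: r and ~r both at u.
Every branch of the negation's tableau closes; the branch above is one of them.

Yes, valid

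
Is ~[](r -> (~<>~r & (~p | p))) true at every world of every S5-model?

Not valid

Tableau for the negation [](r -> (~<>~r & (~p | p))):
1. [](r -> (~<>~r & (~p | p))), w0
2. r -> (~<>~r & (~p | p)), w0
3. ~<>~r & (~p | p), w0
4. ~<>~r, w0
5. ~p | p, w0
6. r, w0
7. p, w0
Accessibility: w0Rw0
The negation has an open branch (countermodel exists).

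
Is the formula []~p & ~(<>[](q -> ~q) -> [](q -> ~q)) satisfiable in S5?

Unsatisfiable

1. []~p & ~(<>[](q -> ~q) -> [](q -> ~q)), w0
2. []~p, w0
3. ~(<>[](q -> ~q) -> [](q -> ~q)), w0
4. <>[](q -> ~q), w0
5. ~[](q -> ~q), w0
6. ~p, w0
7. [](q -> ~q), w1
8. ~p, w1
9. q -> ~q, w0
10. q -> ~q, w1
11. ~q, w0
12. ~q, w1
13. ~(q -> ~q), w2
14. q, w2
15. ~p, w2
16. q -> ~q, w2
17. ~q, w2
Accessibility: w0Rw0, w0Rw1, w0Rw2, w1Rw0, w1Rw1, w1Rw2, w2Rw0, w2Rw1, w2Rw2
Branch closes: q and ~q both at w2.
(One branch shown.) All branches close.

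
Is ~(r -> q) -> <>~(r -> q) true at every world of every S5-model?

Yes, valid

Tableau for the negation ~(~(r -> q) -> <>~(r -> q)):
1. ~(~(r -> q) -> <>~(r -> q)), w0
2. ~(r -> q), w0   [~->-rule on 1]
3. ~<>~(r -> q), w0   [~->-rule on 1]
4. r, w0   [~->-rule on 2]
5. ~q, w0   [~->-rule on 2]
6. r -> q, w0   [~<>-rule on 3 via w0Rw0]
7. q, w0   [->-rule on 6 (branches; this branch)]
Accessibility: w0Rw0
Branch closes: q and ~q both at w0.
Every branch of the negation's tableau closes; the branch above is one of them.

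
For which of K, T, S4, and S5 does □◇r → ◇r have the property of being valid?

T, S4, S5

K-tableau for the negation ¬(□◇r → ◇r):
1. ¬(□◇r → ◇r), 0
2. □◇r, 0
3. ¬◇r, 0
Complete open branch: countermodel on a K-frame, so not valid in K.
T-tableau for the negation ¬(□◇r → ◇r):
1. ¬(□◇r → ◇r), 0
2. □◇r, 0
3. ¬◇r, 0
4. ◇r, 0
5. ¬r, 0
6. r, 1
7. ◇r, 1
8. ¬r, 1
Accessibility: 0R0, 0R1, 1R1
Branch closes: r and ¬r both at 1.
Every branch closes (one shown): valid in T, hence also in S4, S5 (every theorem of T is a theorem of S4 and S5).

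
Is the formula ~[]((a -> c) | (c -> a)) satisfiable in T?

1. ~[]((a -> c) | (c -> a)), u
2. ~((a -> c) | (c -> a)), v
3. ~(a -> c), v
4. ~(c -> a), v
5. a, v
6. ~c, v
7. c, v
8. ~a, v
Accessibility: uRu, uRv, vRv
Branch closes: c and ~c both at v.
All branches of the tableau close; one closing branch shown above.

Unsatisfiable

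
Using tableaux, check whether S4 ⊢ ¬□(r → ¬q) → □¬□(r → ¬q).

Not valid

Tableau for the negation ¬(¬□(r → ¬q) → □¬□(r → ¬q)):
1. ¬(¬□(r → ¬q) → □¬□(r → ¬q)), 0
2. ¬□(r → ¬q), 0   [¬→-rule on 1]
3. ¬□¬□(r → ¬q), 0   [¬→-rule on 1]
4. ¬(r → ¬q), 1   [¬□-rule on 2: fresh world 1, 0R1]
5. r, 1   [¬→-rule on 4]
6. q, 1   [¬→-rule on 4]
7. □(r → ¬q), 2   [¬□-rule on 3: fresh world 2, 0R2]
8. r → ¬q, 2   [□-rule on 7 via 2R2]
9. ¬q, 2   [→-rule on 8 (branches; this branch)]
Accessibility: 0R0, 0R1, 0R2, 1R1, 2R2
The negation has an open branch (countermodel exists).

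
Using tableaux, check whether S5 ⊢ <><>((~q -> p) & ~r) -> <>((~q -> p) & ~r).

Yes, valid

Tableau for the negation ~(<><>((~q -> p) & ~r) -> <>((~q -> p) & ~r)):
1. ~(<><>((~q -> p) & ~r) -> <>((~q -> p) & ~r)), u
2. <><>((~q -> p) & ~r), u
3. ~<>((~q -> p) & ~r), u
4. ~((~q -> p) & ~r), u
5. ~(~q -> p), u
6. ~q, u
7. ~p, u
8. <>((~q -> p) & ~r), v
9. ~((~q -> p) & ~r), v
10. ~(~q -> p), v
11. ~q, v
12. ~p, v
13. (~q -> p) & ~r, w
14. ~q -> p, w
15. ~r, w
16. ~((~q -> p) & ~r), w
17. p, w
18. ~(~q -> p), w
19. ~q, w
20. ~p, w
Accessibility: uRu, uRv, uRw, vRu, vRv, vRw, wRu, wRv, wRw
Branch closes: p and ~p both at w.
All branches of the negation close; one closing branch shown above.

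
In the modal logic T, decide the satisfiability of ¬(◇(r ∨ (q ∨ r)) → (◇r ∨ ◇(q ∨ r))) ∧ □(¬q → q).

Unsatisfiable (every branch closes)

1. ¬(◇(r ∨ (q ∨ r)) → (◇r ∨ ◇(q ∨ r))) ∧ □(¬q → q), w0
2. ¬(◇(r ∨ (q ∨ r)) → (◇r ∨ ◇(q ∨ r))), w0   [∧-rule on 1]
3. □(¬q → q), w0   [∧-rule on 1]
4. ◇(r ∨ (q ∨ r)), w0   [¬→-rule on 2]
5. ¬(◇r ∨ ◇(q ∨ r)), w0   [¬→-rule on 2]
6. ¬◇r, w0   [¬∨-rule on 5]
7. ¬◇(q ∨ r), w0   [¬∨-rule on 5]
8. ¬q → q, w0   [□-rule on 3 via w0Rw0]
9. ¬r, w0   [¬◇-rule on 6 via w0Rw0]
10. ¬(q ∨ r), w0   [¬◇-rule on 7 via w0Rw0]
11. ¬q, w0   [¬∨-rule on 10]
12. q, w0   [→-rule on 8 (branches; this branch)]
Accessibility: w0Rw0
Branch closes: q and ¬q both at w0.
All branches of the tableau close; one closing branch shown above.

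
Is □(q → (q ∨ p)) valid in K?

Valid

Tableau for the negation ¬□(q → (q ∨ p)):
1. ¬□(q → (q ∨ p)), 0
2. ¬(q → (q ∨ p)), 1   [¬□-rule on 1: fresh world 1, 0R1]
3. q, 1   [¬→-rule on 2]
4. ¬(q ∨ p), 1   [¬→-rule on 2]
5. ¬q, 1   [¬∨-rule on 4]
6. ¬p, 1   [¬∨-rule on 4]
Accessibility: 0R1
Branch closes: q and ¬q both at 1.
Every branch of the negation's tableau closes; the branch above is one of them.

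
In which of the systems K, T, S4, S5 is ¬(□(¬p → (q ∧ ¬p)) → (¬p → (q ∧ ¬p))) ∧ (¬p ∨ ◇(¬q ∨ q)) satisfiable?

K

K-tableau for the formula:
1. ¬(□(¬p → (q ∧ ¬p)) → (¬p → (q ∧ ¬p))) ∧ (¬p ∨ ◇(¬q ∨ q)), w0
2. ¬(□(¬p → (q ∧ ¬p)) → (¬p → (q ∧ ¬p))), w0
3. ¬p ∨ ◇(¬q ∨ q), w0
4. □(¬p → (q ∧ ¬p)), w0
5. ¬(¬p → (q ∧ ¬p)), w0
6. ¬p, w0
7. ¬(q ∧ ¬p), w0
8. ◇(¬q ∨ q), w0
9. ¬q, w0
10. ¬q ∨ q, w1
11. ¬p → (q ∧ ¬p), w1
12. q, w1
13. q ∧ ¬p, w1
14. ¬p, w1
Accessibility: w0Rw1
Complete open branch: satisfiable in K.
T-tableau for the formula:
1. ¬(□(¬p → (q ∧ ¬p)) → (¬p → (q ∧ ¬p))) ∧ (¬p ∨ ◇(¬q ∨ q)), w0
2. ¬(□(¬p → (q ∧ ¬p)) → (¬p → (q ∧ ¬p))), w0
3. ¬p ∨ ◇(¬q ∨ q), w0
4. □(¬p → (q ∧ ¬p)), w0
5. ¬(¬p → (q ∧ ¬p)), w0
6. ¬p, w0
7. ¬(q ∧ ¬p), w0
8. ¬p → (q ∧ ¬p), w0
9. ◇(¬q ∨ q), w0
10. ¬q, w0
11. q ∧ ¬p, w0
12. q, w0
Accessibility: w0Rw0
Branch closes: q and ¬q both at w0.
Every branch closes (one shown): unsatisfiable in T, hence also in S4, S5 (every S4/S5-frame is a T-frame).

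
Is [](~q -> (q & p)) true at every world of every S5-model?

Tableau for the negation ~[](~q -> (q & p)):
1. ~[](~q -> (q & p)), w0
2. ~(~q -> (q & p)), w1
3. ~q, w1
4. ~(q & p), w1
5. ~p, w1
Accessibility: w0Rw0, w0Rw1, w1Rw0, w1Rw1
The negation has an open branch (countermodel exists).

Invalid (countermodel exists)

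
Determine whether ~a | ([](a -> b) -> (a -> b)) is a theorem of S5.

Tableau for the negation ~(~a | ([](a -> b) -> (a -> b))):
1. ~(~a | ([](a -> b) -> (a -> b))), 0
2. a, 0
3. ~([](a -> b) -> (a -> b)), 0
4. [](a -> b), 0
5. ~(a -> b), 0
6. ~b, 0
7. a -> b, 0
8. b, 0
Accessibility: 0R0
Branch closes: b and ~b both at 0.
All branches of the negation close; one closing branch shown above.

Valid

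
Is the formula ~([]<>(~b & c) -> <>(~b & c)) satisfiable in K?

1. ~([]<>(~b & c) -> <>(~b & c)), 0
2. []<>(~b & c), 0
3. ~<>(~b & c), 0

Satisfiable (open branch found)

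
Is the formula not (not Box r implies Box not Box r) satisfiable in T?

1. not (not Box r implies Box not Box r), u
2. not Box r, u   [neg-implies-rule on 1]
3. not Box not Box r, u   [neg-implies-rule on 1]
4. not r, v   [neg-Box-rule on 2: fresh world v, uRv]
5. Box r, w   [neg-Box-rule on 3: fresh world w, uRw]
6. r, w   [Box-rule on 5 via wRw]
Accessibility: uRu, uRv, uRw, vRv, wRw

Satisfiable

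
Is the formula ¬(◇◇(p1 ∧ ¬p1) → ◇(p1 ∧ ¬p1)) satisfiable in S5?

1. ¬(◇◇(p1 ∧ ¬p1) → ◇(p1 ∧ ¬p1)), u
2. ◇◇(p1 ∧ ¬p1), u
3. ¬◇(p1 ∧ ¬p1), u
4. ¬(p1 ∧ ¬p1), u
5. p1, u
6. ◇(p1 ∧ ¬p1), v
7. ¬(p1 ∧ ¬p1), v
8. p1, v
9. p1 ∧ ¬p1, w
10. p1, w
11. ¬p1, w
Accessibility: uRu, uRv, uRw, vRu, vRv, vRw, wRu, wRv, wRw
Branch closes: p1 and ¬p1 both at w.
All branches of the tableau close; one closing branch shown above.

Unsatisfiable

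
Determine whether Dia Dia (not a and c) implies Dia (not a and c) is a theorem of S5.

Valid in S5

Tableau for the negation not (Dia Dia (not a and c) implies Dia (not a and c)):
1. not (Dia Dia (not a and c) implies Dia (not a and c)), 0
2. Dia Dia (not a and c), 0   [neg-implies-rule on 1]
3. not Dia (not a and c), 0   [neg-implies-rule on 1]
4. not (not a and c), 0   [neg-Dia-rule on 3 via 0R0]
5. not c, 0   [neg-and-rule on 4 (branches; this branch)]
6. Dia (not a and c), 1   [Dia-rule on 2: fresh world 1, 0R1]
7. not (not a and c), 1   [neg-Dia-rule on 3 via 0R1]
8. not c, 1   [neg-and-rule on 7 (branches; this branch)]
9. not a and c, 2   [Dia-rule on 6: fresh world 2, 1R2]
10. not a, 2   [and-rule on 9]
11. c, 2   [and-rule on 9]
12. not (not a and c), 2   [neg-Dia-rule on 3 via 0R2]
13. not c, 2   [neg-and-rule on 12 (branches; this branch)]
Accessibility: 0R0, 0R1, 0R2, 1R0, 1R1, 1R2, 2R0, 2R1, 2R2
Branch closes: c and not c both at 2.
All branches of the negation close; one closing branch shown above.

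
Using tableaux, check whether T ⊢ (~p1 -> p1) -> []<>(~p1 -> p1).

No, not valid

Tableau for the negation ~((~p1 -> p1) -> []<>(~p1 -> p1)):
1. ~((~p1 -> p1) -> []<>(~p1 -> p1)), u
2. ~p1 -> p1, u
3. ~[]<>(~p1 -> p1), u
4. p1, u
5. ~<>(~p1 -> p1), v
6. ~(~p1 -> p1), v
7. ~p1, v
Accessibility: uRu, uRv, vRv
The negation has an open branch (countermodel exists).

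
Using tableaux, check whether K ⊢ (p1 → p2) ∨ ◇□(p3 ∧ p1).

No, not valid

Tableau for the negation ¬((p1 → p2) ∨ ◇□(p3 ∧ p1)):
1. ¬((p1 → p2) ∨ ◇□(p3 ∧ p1)), w0
2. ¬(p1 → p2), w0
3. ¬◇□(p3 ∧ p1), w0
4. p1, w0
5. ¬p2, w0
The negation has an open branch (countermodel exists).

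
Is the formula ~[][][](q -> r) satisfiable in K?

Satisfiable

1. ~[][][](q -> r), 0
2. ~[][](q -> r), 1
3. ~[](q -> r), 2
4. ~(q -> r), 3
5. q, 3
6. ~r, 3
Accessibility: 0R1, 1R2, 2R3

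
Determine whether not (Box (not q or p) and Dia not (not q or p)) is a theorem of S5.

Valid

Tableau for the negation Box (not q or p) and Dia not (not q or p):
1. Box (not q or p) and Dia not (not q or p), w0
2. Box (not q or p), w0
3. Dia not (not q or p), w0
4. not q or p, w0
5. p, w0
6. not (not q or p), w1
7. q, w1
8. not p, w1
9. not q or p, w1
10. p, w1
Accessibility: w0Rw0, w0Rw1, w1Rw0, w1Rw1
Branch closes: p and not p both at w1.
All branches of the negation close; one closing branch shown above.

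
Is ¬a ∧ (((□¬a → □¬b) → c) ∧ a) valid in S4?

No, not valid

Tableau for the negation ¬(¬a ∧ (((□¬a → □¬b) → c) ∧ a)):
1. ¬(¬a ∧ (((□¬a → □¬b) → c) ∧ a)), u
2. ¬(((□¬a → □¬b) → c) ∧ a), u   [¬∧-rule on 1 (branches; this branch)]
3. ¬a, u   [¬∧-rule on 2 (branches; this branch)]
Accessibility: uRu
The negation has an open branch (countermodel exists).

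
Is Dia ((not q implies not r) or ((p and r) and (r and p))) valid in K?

Invalid (countermodel exists)

Tableau for the negation not Dia ((not q implies not r) or ((p and r) and (r and p))):
1. not Dia ((not q implies not r) or ((p and r) and (r and p))), 0
The negation has an open branch (countermodel exists).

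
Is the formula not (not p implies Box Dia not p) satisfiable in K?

Satisfiable (open branch found)

1. not (not p implies Box Dia not p), 0
2. not p, 0
3. not Box Dia not p, 0
4. not Dia not p, 1
Accessibility: 0R1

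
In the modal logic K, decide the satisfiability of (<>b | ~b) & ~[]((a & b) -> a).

1. (<>b | ~b) & ~[]((a & b) -> a), u
2. <>b | ~b, u
3. ~[]((a & b) -> a), u
4. ~b, u
5. ~((a & b) -> a), v
6. a & b, v
7. ~a, v
8. a, v
9. b, v
Accessibility: uRv
Branch closes: a and ~a both at v.
Every branch closes; the branch above is one of them.

Unsatisfiable (every branch closes)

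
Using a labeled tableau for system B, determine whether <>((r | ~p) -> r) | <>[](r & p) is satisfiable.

1. <>((r | ~p) -> r) | <>[](r & p), u
2. <>[](r & p), u
3. [](r & p), v
4. r & p, u
5. r, u
6. p, u
7. r & p, v
8. r, v
9. p, v
Accessibility: uRu, uRv, vRu, vRv

Yes, satisfiable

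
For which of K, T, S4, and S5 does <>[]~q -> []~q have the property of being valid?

S4-tableau for the negation ~(<>[]~q -> []~q):
1. ~(<>[]~q -> []~q), 0
2. <>[]~q, 0   [~->-rule on 1]
3. ~[]~q, 0   [~->-rule on 1]
4. []~q, 1   [<>-rule on 2: fresh world 1, 0R1]
5. ~q, 1   [[]-rule on 4 via 1R1]
6. q, 2   [~[]-rule on 3: fresh world 2, 0R2]
Accessibility: 0R0, 0R1, 0R2, 1R1, 2R2
Complete open branch: countermodel on an S4-frame, so not valid in S4, nor in K, T (the same frame is also a K-frame and a T-frame).
S5-tableau for the negation ~(<>[]~q -> []~q):
1. ~(<>[]~q -> []~q), 0
2. <>[]~q, 0   [~->-rule on 1]
3. ~[]~q, 0   [~->-rule on 1]
4. []~q, 1   [<>-rule on 2: fresh world 1, 0R1]
5. ~q, 0   [[]-rule on 4 via 1R0]
6. ~q, 1   [[]-rule on 4 via 1R1]
7. q, 2   [~[]-rule on 3: fresh world 2, 0R2]
8. ~q, 2   [[]-rule on 4 via 1R2]
Accessibility: 0R0, 0R1, 0R2, 1R0, 1R1, 1R2, 2R0, 2R1, 2R2
Branch closes: q and ~q both at 2.
Every branch closes (one shown): valid in S5.

S5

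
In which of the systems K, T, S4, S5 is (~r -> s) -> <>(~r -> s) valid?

K-tableau for the negation ~((~r -> s) -> <>(~r -> s)):
1. ~((~r -> s) -> <>(~r -> s)), 0
2. ~r -> s, 0   [~->-rule on 1]
3. ~<>(~r -> s), 0   [~->-rule on 1]
4. s, 0   [->-rule on 2 (branches; this branch)]
Complete open branch: countermodel on a K-frame, so not valid in K.
T-tableau for the negation ~((~r -> s) -> <>(~r -> s)):
1. ~((~r -> s) -> <>(~r -> s)), 0
2. ~r -> s, 0   [~->-rule on 1]
3. ~<>(~r -> s), 0   [~->-rule on 1]
4. ~(~r -> s), 0   [~<>-rule on 3 via 0R0]
5. ~r, 0   [~->-rule on 4]
6. ~s, 0   [~->-rule on 4]
7. s, 0   [->-rule on 2 (branches; this branch)]
Accessibility: 0R0
Branch closes: s and ~s both at 0.
Every branch closes (one shown): valid in T, hence also in S4, S5 (every theorem of T is a theorem of S4 and S5).

T, S4, S5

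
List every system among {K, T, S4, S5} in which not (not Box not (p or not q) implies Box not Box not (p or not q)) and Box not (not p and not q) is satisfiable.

S5-tableau for the formula:
1. not (not Box not (p or not q) implies Box not Box not (p or not q)) and Box not (not p and not q), u
2. not (not Box not (p or not q) implies Box not Box not (p or not q)), u
3. Box not (not p and not q), u
4. not Box not (p or not q), u
5. not Box not Box not (p or not q), u
6. not (not p and not q), u
7. q, u
8. p or not q, v
9. not (not p and not q), v
10. not q, v
11. p, v
12. Box not (p or not q), w
13. not (not p and not q), w
14. not (p or not q), u
15. not p, u
16. not (p or not q), v
17. not p, v
18. q, v
Accessibility: uRu, uRv, uRw, vRu, vRv, vRw, wRu, wRv, wRw
Branch closes: p and not p both at v.
Every branch closes (one shown): unsatisfiable in S5.
S4-tableau for the formula:
1. not (not Box not (p or not q) implies Box not Box not (p or not q)) and Box not (not p and not q), u
2. not (not Box not (p or not q) implies Box not Box not (p or not q)), u
3. Box not (not p and not q), u
4. not Box not (p or not q), u
5. not Box not Box not (p or not q), u
6. not (not p and not q), u
7. q, u
8. p or not q, v
9. not (not p and not q), v
10. not q, v
11. p, v
12. Box not (p or not q), w
13. not (not p and not q), w
14. not (p or not q), w
15. not p, w
16. q, w
Accessibility: uRu, uRv, uRw, vRv, wRw
Complete open branch: satisfiable in S4, hence also in K, T (this S4-model is also a K-model and a T-model).

K, T, S4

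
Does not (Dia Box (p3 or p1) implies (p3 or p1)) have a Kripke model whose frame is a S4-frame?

Satisfiable (open branch found)

1. not (Dia Box (p3 or p1) implies (p3 or p1)), w0
2. Dia Box (p3 or p1), w0
3. not (p3 or p1), w0
4. not p3, w0
5. not p1, w0
6. Box (p3 or p1), w1
7. p3 or p1, w1
8. p1, w1
Accessibility: w0Rw0, w0Rw1, w1Rw1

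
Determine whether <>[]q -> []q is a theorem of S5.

Tableau for the negation ~(<>[]q -> []q):
1. ~(<>[]q -> []q), 0
2. <>[]q, 0
3. ~[]q, 0
4. []q, 1
5. q, 0
6. q, 1
7. ~q, 2
8. q, 2
Accessibility: 0R0, 0R1, 0R2, 1R0, 1R1, 1R2, 2R0, 2R1, 2R2
Branch closes: q and ~q both at 2.
Every branch of the negation's tableau closes; the branch above is one of them.

Yes, valid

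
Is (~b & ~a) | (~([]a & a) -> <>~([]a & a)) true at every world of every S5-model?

Valid

Tableau for the negation ~((~b & ~a) | (~([]a & a) -> <>~([]a & a))):
1. ~((~b & ~a) | (~([]a & a) -> <>~([]a & a))), u
2. ~(~b & ~a), u
3. ~(~([]a & a) -> <>~([]a & a)), u
4. ~([]a & a), u
5. ~<>~([]a & a), u
6. []a & a, u
7. []a, u
8. a, u
9. ~[]a, u
10. ~a, v
11. []a & a, v
12. []a, v
13. a, v
Accessibility: uRu, uRv, vRu, vRv
Branch closes: a and ~a both at v.
Every branch of the negation's tableau closes; the branch above is one of them.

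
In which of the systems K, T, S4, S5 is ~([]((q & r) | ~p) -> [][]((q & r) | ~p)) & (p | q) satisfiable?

K, T

S4-tableau for the formula:
1. ~([]((q & r) | ~p) -> [][]((q & r) | ~p)) & (p | q), 0
2. ~([]((q & r) | ~p) -> [][]((q & r) | ~p)), 0
3. p | q, 0
4. []((q & r) | ~p), 0
5. ~[][]((q & r) | ~p), 0
6. (q & r) | ~p, 0
7. q, 0
8. q & r, 0
9. r, 0
10. ~[]((q & r) | ~p), 1
11. (q & r) | ~p, 1
12. q & r, 1
13. q, 1
14. r, 1
15. ~((q & r) | ~p), 2
16. ~(q & r), 2
17. p, 2
18. (q & r) | ~p, 2
19. ~r, 2
20. q & r, 2
21. q, 2
22. r, 2
Accessibility: 0R0, 0R1, 0R2, 1R1, 1R2, 2R2
Branch closes: r and ~r both at 2.
Every branch closes (one shown): unsatisfiable in S4, hence also in S5 (every S5-frame is an S4-frame).
T-tableau for the formula:
1. ~([]((q & r) | ~p) -> [][]((q & r) | ~p)) & (p | q), 0
2. ~([]((q & r) | ~p) -> [][]((q & r) | ~p)), 0
3. p | q, 0
4. []((q & r) | ~p), 0
5. ~[][]((q & r) | ~p), 0
6. (q & r) | ~p, 0
7. q, 0
8. ~p, 0
9. ~[]((q & r) | ~p), 1
10. (q & r) | ~p, 1
11. ~p, 1
12. ~((q & r) | ~p), 2
13. ~(q & r), 2
14. p, 2
15. ~r, 2
Accessibility: 0R0, 0R1, 1R1, 1R2, 2R2
Complete open branch: satisfiable in T, hence also in K (this T-model is also a K-model).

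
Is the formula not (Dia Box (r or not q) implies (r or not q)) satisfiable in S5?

1. not (Dia Box (r or not q) implies (r or not q)), w0
2. Dia Box (r or not q), w0   [neg-implies-rule on 1]
3. not (r or not q), w0   [neg-implies-rule on 1]
4. not r, w0   [neg-or-rule on 3]
5. q, w0   [neg-or-rule on 3]
6. Box (r or not q), w1   [Dia-rule on 2: fresh world w1, w0Rw1]
7. r or not q, w0   [Box-rule on 6 via w1Rw0]
8. r or not q, w1   [Box-rule on 6 via w1Rw1]
9. not q, w0   [or-rule on 7 (branches; this branch)]
Accessibility: w0Rw0, w0Rw1, w1Rw0, w1Rw1
Branch closes: q and not q both at w0.
All branches of the tableau close; one closing branch shown above.

Unsatisfiable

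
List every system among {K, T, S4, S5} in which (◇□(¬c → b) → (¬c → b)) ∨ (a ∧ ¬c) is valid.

S5

S4-tableau for the negation ¬((◇□(¬c → b) → (¬c → b)) ∨ (a ∧ ¬c)):
1. ¬((◇□(¬c → b) → (¬c → b)) ∨ (a ∧ ¬c)), w0
2. ¬(◇□(¬c → b) → (¬c → b)), w0   [¬∨-rule on 1]
3. ¬(a ∧ ¬c), w0   [¬∨-rule on 1]
4. ◇□(¬c → b), w0   [¬→-rule on 2]
5. ¬(¬c → b), w0   [¬→-rule on 2]
6. ¬c, w0   [¬→-rule on 5]
7. ¬b, w0   [¬→-rule on 5]
8. ¬a, w0   [¬∧-rule on 3 (branches; this branch)]
9. □(¬c → b), w1   [◇-rule on 4: fresh world w1, w0Rw1]
10. ¬c → b, w1   [□-rule on 9 via w1Rw1]
11. b, w1   [→-rule on 10 (branches; this branch)]
Accessibility: w0Rw0, w0Rw1, w1Rw1
Complete open branch: countermodel on an S4-frame, so not valid in S4, nor in K, T (the same frame is also a K-frame and a T-frame).
S5-tableau for the negation ¬((◇□(¬c → b) → (¬c → b)) ∨ (a ∧ ¬c)):
1. ¬((◇□(¬c → b) → (¬c → b)) ∨ (a ∧ ¬c)), w0
2. ¬(◇□(¬c → b) → (¬c → b)), w0   [¬∨-rule on 1]
3. ¬(a ∧ ¬c), w0   [¬∨-rule on 1]
4. ◇□(¬c → b), w0   [¬→-rule on 2]
5. ¬(¬c → b), w0   [¬→-rule on 2]
6. ¬c, w0   [¬→-rule on 5]
7. ¬b, w0   [¬→-rule on 5]
8. ¬a, w0   [¬∧-rule on 3 (branches; this branch)]
9. □(¬c → b), w1   [◇-rule on 4: fresh world w1, w0Rw1]
10. ¬c → b, w0   [□-rule on 9 via w1Rw0]
11. ¬c → b, w1   [□-rule on 9 via w1Rw1]
12. b, w0   [→-rule on 10 (branches; this branch)]
Accessibility: w0Rw0, w0Rw1, w1Rw0, w1Rw1
Branch closes: b and ¬b both at w0.
Every branch closes (one shown): valid in S5.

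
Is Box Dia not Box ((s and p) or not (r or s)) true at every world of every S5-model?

Tableau for the negation not Box Dia not Box ((s and p) or not (r or s)):
1. not Box Dia not Box ((s and p) or not (r or s)), u
2. not Dia not Box ((s and p) or not (r or s)), v
3. Box ((s and p) or not (r or s)), u
4. Box ((s and p) or not (r or s)), v
5. (s and p) or not (r or s), u
6. (s and p) or not (r or s), v
7. not (r or s), u
8. not r, u
9. not s, u
10. not (r or s), v
11. not r, v
12. not s, v
Accessibility: uRu, uRv, vRu, vRv
The negation has an open branch (countermodel exists).

Not valid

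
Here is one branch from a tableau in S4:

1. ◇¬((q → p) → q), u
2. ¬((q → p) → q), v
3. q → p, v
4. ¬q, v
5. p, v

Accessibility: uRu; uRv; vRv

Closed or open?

There is no literal clash: for every atom and world, at most one sign appears.

Not closed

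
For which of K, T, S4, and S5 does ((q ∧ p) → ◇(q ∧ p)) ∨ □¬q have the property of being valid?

K-tableau for the negation ¬(((q ∧ p) → ◇(q ∧ p)) ∨ □¬q):
1. ¬(((q ∧ p) → ◇(q ∧ p)) ∨ □¬q), w0
2. ¬((q ∧ p) → ◇(q ∧ p)), w0
3. ¬□¬q, w0
4. q ∧ p, w0
5. ¬◇(q ∧ p), w0
6. q, w0
7. p, w0
8. q, w1
9. ¬(q ∧ p), w1
10. ¬p, w1
Accessibility: w0Rw1
Complete open branch: countermodel on a K-frame, so not valid in K.
T-tableau for the negation ¬(((q ∧ p) → ◇(q ∧ p)) ∨ □¬q):
1. ¬(((q ∧ p) → ◇(q ∧ p)) ∨ □¬q), w0
2. ¬((q ∧ p) → ◇(q ∧ p)), w0
3. ¬□¬q, w0
4. q ∧ p, w0
5. ¬◇(q ∧ p), w0
6. q, w0
7. p, w0
8. ¬(q ∧ p), w0
9. ¬p, w0
Accessibility: w0Rw0
Branch closes: p and ¬p both at w0.
Every branch closes (one shown): valid in T, hence also in S4, S5 (every theorem of T is a theorem of S4 and S5).

T, S4, S5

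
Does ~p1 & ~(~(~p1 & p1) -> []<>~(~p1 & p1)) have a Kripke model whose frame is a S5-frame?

1. ~p1 & ~(~(~p1 & p1) -> []<>~(~p1 & p1)), 0
2. ~p1, 0   [&-rule on 1]
3. ~(~(~p1 & p1) -> []<>~(~p1 & p1)), 0   [&-rule on 1]
4. ~(~p1 & p1), 0   [~->-rule on 3]
5. ~[]<>~(~p1 & p1), 0   [~->-rule on 3]
6. ~<>~(~p1 & p1), 1   [~[]-rule on 5: fresh world 1, 0R1]
7. ~p1 & p1, 0   [~<>-rule on 6 via 1R0]
8. p1, 0   [&-rule on 7]
Accessibility: 0R0, 0R1, 1R0, 1R1
Branch closes: p1 and ~p1 both at 0.
(One branch shown.) All branches close.

No, unsatisfiable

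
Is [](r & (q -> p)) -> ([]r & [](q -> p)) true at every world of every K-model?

Tableau for the negation ~([](r & (q -> p)) -> ([]r & [](q -> p))):
1. ~([](r & (q -> p)) -> ([]r & [](q -> p))), w0
2. [](r & (q -> p)), w0
3. ~([]r & [](q -> p)), w0
4. ~[](q -> p), w0
5. ~(q -> p), w1
6. q, w1
7. ~p, w1
8. r & (q -> p), w1
9. r, w1
10. q -> p, w1
11. p, w1
Accessibility: w0Rw1
Branch closes: p and ~p both at w1.
All branches of the negation close; one closing branch shown above.

Yes, valid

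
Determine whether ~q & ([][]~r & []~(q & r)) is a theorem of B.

Tableau for the negation ~(~q & ([][]~r & []~(q & r))):
1. ~(~q & ([][]~r & []~(q & r))), w0
2. ~([][]~r & []~(q & r)), w0
3. ~[]~(q & r), w0
4. q & r, w1
5. q, w1
6. r, w1
Accessibility: w0Rw0, w0Rw1, w1Rw0, w1Rw1
The negation has an open branch (countermodel exists).

Not valid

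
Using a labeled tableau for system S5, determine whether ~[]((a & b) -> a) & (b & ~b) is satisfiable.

No, unsatisfiable

1. ~[]((a & b) -> a) & (b & ~b), u
2. ~[]((a & b) -> a), u
3. b & ~b, u
4. b, u
5. ~b, u
Accessibility: uRu
Branch closes: b and ~b both at u.
All branches of the tableau close; one closing branch shown above.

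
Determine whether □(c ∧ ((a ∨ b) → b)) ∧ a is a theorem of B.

Invalid (countermodel exists)

Tableau for the negation ¬(□(c ∧ ((a ∨ b) → b)) ∧ a):
1. ¬(□(c ∧ ((a ∨ b) → b)) ∧ a), u
2. ¬a, u
Accessibility: uRu
The negation has an open branch (countermodel exists).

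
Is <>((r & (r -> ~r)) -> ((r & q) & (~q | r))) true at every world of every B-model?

Tableau for the negation ~<>((r & (r -> ~r)) -> ((r & q) & (~q | r))):
1. ~<>((r & (r -> ~r)) -> ((r & q) & (~q | r))), w0
2. ~((r & (r -> ~r)) -> ((r & q) & (~q | r))), w0
3. r & (r -> ~r), w0
4. ~((r & q) & (~q | r)), w0
5. r, w0
6. r -> ~r, w0
7. ~(~q | r), w0
8. q, w0
9. ~r, w0
Accessibility: w0Rw0
Branch closes: r and ~r both at w0.
Every branch of the negation's tableau closes; the branch above is one of them.

Valid in B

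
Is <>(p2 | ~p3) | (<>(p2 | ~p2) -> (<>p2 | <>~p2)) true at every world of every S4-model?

Tableau for the negation ~(<>(p2 | ~p3) | (<>(p2 | ~p2) -> (<>p2 | <>~p2))):
1. ~(<>(p2 | ~p3) | (<>(p2 | ~p2) -> (<>p2 | <>~p2))), u
2. ~<>(p2 | ~p3), u
3. ~(<>(p2 | ~p2) -> (<>p2 | <>~p2)), u
4. <>(p2 | ~p2), u
5. ~(<>p2 | <>~p2), u
6. ~<>p2, u
7. ~<>~p2, u
8. ~(p2 | ~p3), u
9. ~p2, u
10. p3, u
11. p2, u
Accessibility: uRu
Branch closes: p2 and ~p2 both at u.
All branches of the negation close; one closing branch shown above.

Valid in S4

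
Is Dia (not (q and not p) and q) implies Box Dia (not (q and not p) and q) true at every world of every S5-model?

Tableau for the negation not (Dia (not (q and not p) and q) implies Box Dia (not (q and not p) and q)):
1. not (Dia (not (q and not p) and q) implies Box Dia (not (q and not p) and q)), 0
2. Dia (not (q and not p) and q), 0
3. not Box Dia (not (q and not p) and q), 0
4. not (q and not p) and q, 1
5. not (q and not p), 1
6. q, 1
7. p, 1
8. not Dia (not (q and not p) and q), 2
9. not (not (q and not p) and q), 0
10. not (not (q and not p) and q), 1
11. not (not (q and not p) and q), 2
12. q and not p, 0
13. q, 0
14. not p, 0
15. q and not p, 1
16. not p, 1
Accessibility: 0R0, 0R1, 0R2, 1R0, 1R1, 1R2, 2R0, 2R1, 2R2
Branch closes: p and not p both at 1.
All branches of the negation close; one closing branch shown above.

Yes, valid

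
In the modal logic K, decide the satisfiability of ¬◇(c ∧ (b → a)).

Satisfiable (open branch found)

1. ¬◇(c ∧ (b → a)), 0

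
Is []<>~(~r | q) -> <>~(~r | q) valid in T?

Valid

Tableau for the negation ~([]<>~(~r | q) -> <>~(~r | q)):
1. ~([]<>~(~r | q) -> <>~(~r | q)), u
2. []<>~(~r | q), u   [~->-rule on 1]
3. ~<>~(~r | q), u   [~->-rule on 1]
4. <>~(~r | q), u   [[]-rule on 2 via uRu]
5. ~r | q, u   [~<>-rule on 3 via uRu]
6. q, u   [|-rule on 5 (branches; this branch)]
7. ~(~r | q), v   [<>-rule on 4: fresh world v, uRv]
8. r, v   [~|-rule on 7]
9. ~q, v   [~|-rule on 7]
10. <>~(~r | q), v   [[]-rule on 2 via uRv]
11. ~r | q, v   [~<>-rule on 3 via uRv]
12. q, v   [|-rule on 11 (branches; this branch)]
Accessibility: uRu, uRv, vRv
Branch closes: q and ~q both at v.
All branches of the negation close; one closing branch shown above.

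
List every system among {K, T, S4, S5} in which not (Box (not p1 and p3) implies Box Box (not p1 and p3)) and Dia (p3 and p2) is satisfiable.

K, T

S4-tableau for the formula:
1. not (Box (not p1 and p3) implies Box Box (not p1 and p3)) and Dia (p3 and p2), u
2. not (Box (not p1 and p3) implies Box Box (not p1 and p3)), u
3. Dia (p3 and p2), u
4. Box (not p1 and p3), u
5. not Box Box (not p1 and p3), u
6. not p1 and p3, u
7. not p1, u
8. p3, u
9. p3 and p2, v
10. p3, v
11. p2, v
12. not p1 and p3, v
13. not p1, v
14. not Box (not p1 and p3), w
15. not p1 and p3, w
16. not p1, w
17. p3, w
18. not (not p1 and p3), x
19. not p1 and p3, x
20. not p1, x
21. p3, x
22. not p3, x
Accessibility: uRu, uRv, uRw, uRx, vRv, wRw, wRx, xRx
Branch closes: p3 and not p3 both at x.
Every branch closes (one shown): unsatisfiable in S4, hence also in S5 (every S5-frame is an S4-frame).
T-tableau for the formula:
1. not (Box (not p1 and p3) implies Box Box (not p1 and p3)) and Dia (p3 and p2), u
2. not (Box (not p1 and p3) implies Box Box (not p1 and p3)), u
3. Dia (p3 and p2), u
4. Box (not p1 and p3), u
5. not Box Box (not p1 and p3), u
6. not p1 and p3, u
7. not p1, u
8. p3, u
9. p3 and p2, v
10. p3, v
11. p2, v
12. not p1 and p3, v
13. not p1, v
14. not Box (not p1 and p3), w
15. not p1 and p3, w
16. not p1, w
17. p3, w
18. not (not p1 and p3), x
19. not p3, x
Accessibility: uRu, uRv, uRw, vRv, wRw, wRx, xRx
Complete open branch: satisfiable in T, hence also in K (this T-model is also a K-model).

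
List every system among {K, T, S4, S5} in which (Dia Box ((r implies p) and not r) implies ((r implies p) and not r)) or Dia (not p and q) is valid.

S5

S4-tableau for the negation not ((Dia Box ((r implies p) and not r) implies ((r implies p) and not r)) or Dia (not p and q)):
1. not ((Dia Box ((r implies p) and not r) implies ((r implies p) and not r)) or Dia (not p and q)), w0
2. not (Dia Box ((r implies p) and not r) implies ((r implies p) and not r)), w0
3. not Dia (not p and q), w0
4. Dia Box ((r implies p) and not r), w0
5. not ((r implies p) and not r), w0
6. not (not p and q), w0
7. r, w0
8. not q, w0
9. Box ((r implies p) and not r), w1
10. not (not p and q), w1
11. (r implies p) and not r, w1
12. r implies p, w1
13. not r, w1
14. not q, w1
15. p, w1
Accessibility: w0Rw0, w0Rw1, w1Rw1
Complete open branch: countermodel on an S4-frame, so not valid in S4, nor in K, T (the same frame is also a K-frame and a T-frame).
S5-tableau for the negation not ((Dia Box ((r implies p) and not r) implies ((r implies p) and not r)) or Dia (not p and q)):
1. not ((Dia Box ((r implies p) and not r) implies ((r implies p) and not r)) or Dia (not p and q)), w0
2. not (Dia Box ((r implies p) and not r) implies ((r implies p) and not r)), w0
3. not Dia (not p and q), w0
4. Dia Box ((r implies p) and not r), w0
5. not ((r implies p) and not r), w0
6. not (not p and q), w0
7. not (r implies p), w0
8. r, w0
9. not p, w0
10. not q, w0
11. Box ((r implies p) and not r), w1
12. not (not p and q), w1
13. (r implies p) and not r, w0
14. r implies p, w0
15. not r, w0
Accessibility: w0Rw0, w0Rw1, w1Rw0, w1Rw1
Branch closes: r and not r both at w0.
Every branch closes (one shown): valid in S5.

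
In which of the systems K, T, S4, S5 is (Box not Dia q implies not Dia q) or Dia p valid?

T, S4, S5

T-tableau for the negation not ((Box not Dia q implies not Dia q) or Dia p):
1. not ((Box not Dia q implies not Dia q) or Dia p), u
2. not (Box not Dia q implies not Dia q), u   [neg-or-rule on 1]
3. not Dia p, u   [neg-or-rule on 1]
4. Box not Dia q, u   [neg-implies-rule on 2]
5. Dia q, u   [neg-implies-rule on 2]
6. not p, u   [neg-Dia-rule on 3 via uRu]
7. not Dia q, u   [Box-rule on 4 via uRu]
8. not q, u   [neg-Dia-rule on 7 via uRu]
9. q, v   [Dia-rule on 5: fresh world v, uRv]
10. not p, v   [neg-Dia-rule on 3 via uRv]
11. not Dia q, v   [Box-rule on 4 via uRv]
12. not q, v   [neg-Dia-rule on 7 via uRv]
Accessibility: uRu, uRv, vRv
Branch closes: q and not q both at v.
Every branch closes (one shown): valid in T, hence also in S4, S5 (every theorem of T is a theorem of S4 and S5).
K-tableau for the negation not ((Box not Dia q implies not Dia q) or Dia p):
1. not ((Box not Dia q implies not Dia q) or Dia p), u
2. not (Box not Dia q implies not Dia q), u   [neg-or-rule on 1]
3. not Dia p, u   [neg-or-rule on 1]
4. Box not Dia q, u   [neg-implies-rule on 2]
5. Dia q, u   [neg-implies-rule on 2]
6. q, v   [Dia-rule on 5: fresh world v, uRv]
7. not p, v   [neg-Dia-rule on 3 via uRv]
8. not Dia q, v   [Box-rule on 4 via uRv]
Accessibility: uRv
Complete open branch: countermodel on a K-frame, so not valid in K.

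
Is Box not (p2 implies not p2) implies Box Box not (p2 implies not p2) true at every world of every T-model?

Tableau for the negation not (Box not (p2 implies not p2) implies Box Box not (p2 implies not p2)):
1. not (Box not (p2 implies not p2) implies Box Box not (p2 implies not p2)), w0
2. Box not (p2 implies not p2), w0
3. not Box Box not (p2 implies not p2), w0
4. not (p2 implies not p2), w0
5. p2, w0
6. not Box not (p2 implies not p2), w1
7. not (p2 implies not p2), w1
8. p2, w1
9. p2 implies not p2, w2
10. not p2, w2
Accessibility: w0Rw0, w0Rw1, w1Rw1, w1Rw2, w2Rw2
The negation has an open branch (countermodel exists).

Invalid (countermodel exists)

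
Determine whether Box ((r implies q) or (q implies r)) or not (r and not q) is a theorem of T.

Tableau for the negation not (Box ((r implies q) or (q implies r)) or not (r and not q)):
1. not (Box ((r implies q) or (q implies r)) or not (r and not q)), 0
2. not Box ((r implies q) or (q implies r)), 0
3. r and not q, 0
4. r, 0
5. not q, 0
6. not ((r implies q) or (q implies r)), 1
7. not (r implies q), 1
8. not (q implies r), 1
9. r, 1
10. not q, 1
11. q, 1
12. not r, 1
Accessibility: 0R0, 0R1, 1R1
Branch closes: q and not q both at 1.
Every branch of the negation's tableau closes; the branch above is one of them.

Valid in T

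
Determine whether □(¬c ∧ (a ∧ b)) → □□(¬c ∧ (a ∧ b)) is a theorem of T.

Invalid (countermodel exists)

Tableau for the negation ¬(□(¬c ∧ (a ∧ b)) → □□(¬c ∧ (a ∧ b))):
1. ¬(□(¬c ∧ (a ∧ b)) → □□(¬c ∧ (a ∧ b))), 0
2. □(¬c ∧ (a ∧ b)), 0
3. ¬□□(¬c ∧ (a ∧ b)), 0
4. ¬c ∧ (a ∧ b), 0
5. ¬c, 0
6. a ∧ b, 0
7. a, 0
8. b, 0
9. ¬□(¬c ∧ (a ∧ b)), 1
10. ¬c ∧ (a ∧ b), 1
11. ¬c, 1
12. a ∧ b, 1
13. a, 1
14. b, 1
15. ¬(¬c ∧ (a ∧ b)), 2
16. ¬(a ∧ b), 2
17. ¬b, 2
Accessibility: 0R0, 0R1, 1R1, 1R2, 2R2
The negation has an open branch (countermodel exists).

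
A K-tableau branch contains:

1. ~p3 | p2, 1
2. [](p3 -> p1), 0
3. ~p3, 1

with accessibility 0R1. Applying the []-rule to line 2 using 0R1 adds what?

p3 -> p1, 1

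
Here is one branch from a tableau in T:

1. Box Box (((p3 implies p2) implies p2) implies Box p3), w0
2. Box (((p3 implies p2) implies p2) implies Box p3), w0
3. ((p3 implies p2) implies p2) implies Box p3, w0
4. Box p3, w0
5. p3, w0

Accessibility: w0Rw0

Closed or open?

There is no literal clash: for every atom and world, at most one sign appears.

Open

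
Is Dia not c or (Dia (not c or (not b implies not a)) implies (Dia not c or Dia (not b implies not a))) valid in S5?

Tableau for the negation not (Dia not c or (Dia (not c or (not b implies not a)) implies (Dia not c or Dia (not b implies not a)))):
1. not (Dia not c or (Dia (not c or (not b implies not a)) implies (Dia not c or Dia (not b implies not a)))), w0
2. not Dia not c, w0   [neg-or-rule on 1]
3. not (Dia (not c or (not b implies not a)) implies (Dia not c or Dia (not b implies not a))), w0   [neg-or-rule on 1]
4. Dia (not c or (not b implies not a)), w0   [neg-implies-rule on 3]
5. not (Dia not c or Dia (not b implies not a)), w0   [neg-implies-rule on 3]
6. not Dia (not b implies not a), w0   [neg-or-rule on 5]
7. c, w0   [neg-Dia-rule on 2 via w0Rw0]
8. not (not b implies not a), w0   [neg-Dia-rule on 6 via w0Rw0]
9. not b, w0   [neg-implies-rule on 8]
10. a, w0   [neg-implies-rule on 8]
11. not c or (not b implies not a), w1   [Dia-rule on 4: fresh world w1, w0Rw1]
12. c, w1   [neg-Dia-rule on 2 via w0Rw1]
13. not (not b implies not a), w1   [neg-Dia-rule on 6 via w0Rw1]
14. not b, w1   [neg-implies-rule on 13]
15. a, w1   [neg-implies-rule on 13]
16. not b implies not a, w1   [or-rule on 11 (branches; this branch)]
17. not a, w1   [implies-rule on 16 (branches; this branch)]
Accessibility: w0Rw0, w0Rw1, w1Rw0, w1Rw1
Branch closes: a and not a both at w1.
All branches of the negation close; one closing branch shown above.

Yes, valid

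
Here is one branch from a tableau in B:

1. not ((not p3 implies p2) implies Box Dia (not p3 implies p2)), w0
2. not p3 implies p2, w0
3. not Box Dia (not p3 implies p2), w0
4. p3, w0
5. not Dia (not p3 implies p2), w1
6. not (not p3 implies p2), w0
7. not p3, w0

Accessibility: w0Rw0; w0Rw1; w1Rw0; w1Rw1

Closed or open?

Both p3 and not p3 appear at w0.

Yes, closed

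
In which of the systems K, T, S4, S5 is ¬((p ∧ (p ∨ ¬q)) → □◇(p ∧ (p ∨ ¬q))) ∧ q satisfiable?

K, T, S4

S5-tableau for the formula:
1. ¬((p ∧ (p ∨ ¬q)) → □◇(p ∧ (p ∨ ¬q))) ∧ q, 0
2. ¬((p ∧ (p ∨ ¬q)) → □◇(p ∧ (p ∨ ¬q))), 0   [∧-rule on 1]
3. q, 0   [∧-rule on 1]
4. p ∧ (p ∨ ¬q), 0   [¬→-rule on 2]
5. ¬□◇(p ∧ (p ∨ ¬q)), 0   [¬→-rule on 2]
6. p, 0   [∧-rule on 4]
7. p ∨ ¬q, 0   [∧-rule on 4]
8. ¬◇(p ∧ (p ∨ ¬q)), 1   [¬□-rule on 5: fresh world 1, 0R1]
9. ¬(p ∧ (p ∨ ¬q)), 0   [¬◇-rule on 8 via 1R0]
10. ¬(p ∧ (p ∨ ¬q)), 1   [¬◇-rule on 8 via 1R1]
11. ¬(p ∨ ¬q), 0   [¬∧-rule on 9 (branches; this branch)]
12. ¬p, 0   [¬∨-rule on 11]
Accessibility: 0R0, 0R1, 1R0, 1R1
Branch closes: p and ¬p both at 0.
Every branch closes (one shown): unsatisfiable in S5.
S4-tableau for the formula:
1. ¬((p ∧ (p ∨ ¬q)) → □◇(p ∧ (p ∨ ¬q))) ∧ q, 0
2. ¬((p ∧ (p ∨ ¬q)) → □◇(p ∧ (p ∨ ¬q))), 0   [∧-rule on 1]
3. q, 0   [∧-rule on 1]
4. p ∧ (p ∨ ¬q), 0   [¬→-rule on 2]
5. ¬□◇(p ∧ (p ∨ ¬q)), 0   [¬→-rule on 2]
6. p, 0   [∧-rule on 4]
7. p ∨ ¬q, 0   [∧-rule on 4]
8. ¬◇(p ∧ (p ∨ ¬q)), 1   [¬□-rule on 5: fresh world 1, 0R1]
9. ¬(p ∧ (p ∨ ¬q)), 1   [¬◇-rule on 8 via 1R1]
10. ¬(p ∨ ¬q), 1   [¬∧-rule on 9 (branches; this branch)]
11. ¬p, 1   [¬∨-rule on 10]
12. q, 1   [¬∨-rule on 10]
Accessibility: 0R0, 0R1, 1R1
Complete open branch: satisfiable in S4, hence also in K, T (this S4-model is also a K-model and a T-model).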